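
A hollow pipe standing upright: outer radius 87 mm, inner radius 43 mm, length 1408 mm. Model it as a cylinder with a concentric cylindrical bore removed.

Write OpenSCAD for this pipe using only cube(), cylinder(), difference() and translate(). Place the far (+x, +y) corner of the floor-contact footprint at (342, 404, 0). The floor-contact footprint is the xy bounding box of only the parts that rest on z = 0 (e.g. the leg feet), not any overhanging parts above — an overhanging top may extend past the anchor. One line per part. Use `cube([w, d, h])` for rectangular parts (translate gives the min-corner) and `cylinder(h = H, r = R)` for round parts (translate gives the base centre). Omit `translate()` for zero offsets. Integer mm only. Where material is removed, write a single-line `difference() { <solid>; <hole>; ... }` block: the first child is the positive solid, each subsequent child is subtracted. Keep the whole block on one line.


difference() { translate([255, 317, 0]) cylinder(h = 1408, r = 87); translate([255, 317, 0]) cylinder(h = 1408, r = 43); }


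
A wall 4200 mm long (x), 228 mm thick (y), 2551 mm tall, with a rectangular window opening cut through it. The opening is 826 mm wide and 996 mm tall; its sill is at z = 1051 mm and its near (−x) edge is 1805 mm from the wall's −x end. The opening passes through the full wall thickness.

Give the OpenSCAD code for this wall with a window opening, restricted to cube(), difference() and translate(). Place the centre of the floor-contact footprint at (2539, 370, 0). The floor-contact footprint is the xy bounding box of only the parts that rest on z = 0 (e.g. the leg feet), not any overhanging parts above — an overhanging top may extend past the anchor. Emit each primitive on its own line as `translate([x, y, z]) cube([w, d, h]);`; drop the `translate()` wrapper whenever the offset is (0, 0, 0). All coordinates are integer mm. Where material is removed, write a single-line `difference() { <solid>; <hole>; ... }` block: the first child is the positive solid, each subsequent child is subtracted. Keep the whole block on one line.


difference() { translate([439, 256, 0]) cube([4200, 228, 2551]); translate([2244, 256, 1051]) cube([826, 228, 996]); }


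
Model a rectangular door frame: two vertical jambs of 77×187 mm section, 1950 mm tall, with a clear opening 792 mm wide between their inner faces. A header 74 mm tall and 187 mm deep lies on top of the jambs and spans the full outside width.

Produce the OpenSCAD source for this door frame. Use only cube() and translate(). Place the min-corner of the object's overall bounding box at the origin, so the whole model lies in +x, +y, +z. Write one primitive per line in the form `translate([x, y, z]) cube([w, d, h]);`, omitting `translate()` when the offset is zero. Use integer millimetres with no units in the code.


cube([77, 187, 1950]);
translate([869, 0, 0]) cube([77, 187, 1950]);
translate([0, 0, 1950]) cube([946, 187, 74]);


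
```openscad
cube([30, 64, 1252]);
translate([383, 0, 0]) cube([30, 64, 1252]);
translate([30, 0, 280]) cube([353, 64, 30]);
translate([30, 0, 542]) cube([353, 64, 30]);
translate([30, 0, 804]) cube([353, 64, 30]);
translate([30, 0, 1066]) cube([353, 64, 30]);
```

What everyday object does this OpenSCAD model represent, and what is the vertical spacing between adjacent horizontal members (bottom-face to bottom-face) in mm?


A ladder. The rung spacing is 262 mm.

Two tall 30×64 posts with 4 short bars between them — a ladder. Adjacent rungs sit at z = 280 and z = 542, so the spacing is 542 − 280 = 262 mm.


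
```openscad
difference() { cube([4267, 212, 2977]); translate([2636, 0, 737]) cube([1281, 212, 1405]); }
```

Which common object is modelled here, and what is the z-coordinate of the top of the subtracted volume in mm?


A wall with a window opening. The window head height is 2142 mm.

A wall with a rectangular opening subtracted — a window. Sill at z = 737, opening 1405 mm tall, so the head is at 737 + 1405 = 2142 mm.


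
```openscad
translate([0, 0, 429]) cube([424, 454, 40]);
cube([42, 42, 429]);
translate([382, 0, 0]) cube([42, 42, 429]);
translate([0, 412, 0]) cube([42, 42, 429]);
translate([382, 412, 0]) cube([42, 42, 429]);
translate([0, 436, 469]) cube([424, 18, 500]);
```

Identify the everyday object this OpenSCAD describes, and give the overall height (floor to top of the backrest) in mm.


A chair. The overall height is 969 mm.

A slab on four corner posts with a tall panel at the back — a chair. The seat slab sits at z = 429 with thickness 40, and the 500 mm backrest starts at the seat top, so the overall height is 429 + 40 + 500 = 969 mm.


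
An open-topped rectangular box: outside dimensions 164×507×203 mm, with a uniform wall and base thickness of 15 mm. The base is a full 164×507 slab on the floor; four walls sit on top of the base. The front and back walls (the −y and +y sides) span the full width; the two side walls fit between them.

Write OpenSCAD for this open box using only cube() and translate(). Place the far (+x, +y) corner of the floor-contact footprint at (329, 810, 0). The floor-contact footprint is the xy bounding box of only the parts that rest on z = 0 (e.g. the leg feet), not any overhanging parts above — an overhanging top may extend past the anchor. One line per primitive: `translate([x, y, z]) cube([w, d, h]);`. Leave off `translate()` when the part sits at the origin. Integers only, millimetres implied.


translate([165, 303, 0]) cube([164, 507, 15]);
translate([165, 303, 15]) cube([164, 15, 188]);
translate([165, 795, 15]) cube([164, 15, 188]);
translate([165, 318, 15]) cube([15, 477, 188]);
translate([314, 318, 15]) cube([15, 477, 188]);


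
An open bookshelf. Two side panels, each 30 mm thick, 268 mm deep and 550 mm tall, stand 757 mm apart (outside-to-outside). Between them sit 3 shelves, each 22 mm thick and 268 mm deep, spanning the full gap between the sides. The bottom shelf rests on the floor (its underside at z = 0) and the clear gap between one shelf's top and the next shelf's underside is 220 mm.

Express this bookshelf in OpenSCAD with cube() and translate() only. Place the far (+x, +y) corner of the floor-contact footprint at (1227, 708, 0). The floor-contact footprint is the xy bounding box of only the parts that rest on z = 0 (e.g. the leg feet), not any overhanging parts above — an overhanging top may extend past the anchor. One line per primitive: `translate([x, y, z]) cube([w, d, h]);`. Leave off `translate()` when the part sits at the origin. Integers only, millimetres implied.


translate([470, 440, 0]) cube([30, 268, 550]);
translate([1197, 440, 0]) cube([30, 268, 550]);
translate([500, 440, 0]) cube([697, 268, 22]);
translate([500, 440, 242]) cube([697, 268, 22]);
translate([500, 440, 484]) cube([697, 268, 22]);


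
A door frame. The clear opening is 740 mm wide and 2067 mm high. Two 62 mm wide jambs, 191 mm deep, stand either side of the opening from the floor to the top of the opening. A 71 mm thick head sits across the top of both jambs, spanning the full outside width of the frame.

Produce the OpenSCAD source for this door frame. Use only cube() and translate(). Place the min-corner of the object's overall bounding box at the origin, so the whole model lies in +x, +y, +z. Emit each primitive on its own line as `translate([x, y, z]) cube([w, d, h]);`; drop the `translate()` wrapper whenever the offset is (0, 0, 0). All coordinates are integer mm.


cube([62, 191, 2067]);
translate([802, 0, 0]) cube([62, 191, 2067]);
translate([0, 0, 2067]) cube([864, 191, 71]);


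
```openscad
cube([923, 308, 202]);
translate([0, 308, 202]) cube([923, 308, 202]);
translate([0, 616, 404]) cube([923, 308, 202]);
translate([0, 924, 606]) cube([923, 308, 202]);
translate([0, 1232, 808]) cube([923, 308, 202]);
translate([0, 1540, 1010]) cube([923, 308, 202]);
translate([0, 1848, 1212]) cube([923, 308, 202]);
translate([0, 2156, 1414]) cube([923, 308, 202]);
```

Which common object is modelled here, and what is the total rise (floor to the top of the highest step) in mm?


A staircase. The total rise is 1616 mm.

8 identical blocks, each offset up and back from the previous — a staircase. Each step is 202 mm tall and there are 8 of them, so the total rise is 8 × 202 = 1616 mm.


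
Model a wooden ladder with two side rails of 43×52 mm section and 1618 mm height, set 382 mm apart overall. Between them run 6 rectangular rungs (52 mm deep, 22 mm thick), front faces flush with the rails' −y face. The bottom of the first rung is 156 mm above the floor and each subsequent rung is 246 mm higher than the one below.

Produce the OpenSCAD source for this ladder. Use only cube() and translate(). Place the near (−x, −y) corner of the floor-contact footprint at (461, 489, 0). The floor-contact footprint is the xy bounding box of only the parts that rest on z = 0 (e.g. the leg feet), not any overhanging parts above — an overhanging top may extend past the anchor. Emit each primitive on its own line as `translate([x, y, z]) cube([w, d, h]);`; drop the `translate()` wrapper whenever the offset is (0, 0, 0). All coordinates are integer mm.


// rung span = 382 - 2*43 = 296
// rung[k] z = 156 + k*246
translate([461, 489, 0]) cube([43, 52, 1618]);
translate([800, 489, 0]) cube([43, 52, 1618]);
translate([504, 489, 156]) cube([296, 52, 22]);
translate([504, 489, 402]) cube([296, 52, 22]);
translate([504, 489, 648]) cube([296, 52, 22]);
translate([504, 489, 894]) cube([296, 52, 22]);
translate([504, 489, 1140]) cube([296, 52, 22]);
translate([504, 489, 1386]) cube([296, 52, 22]);


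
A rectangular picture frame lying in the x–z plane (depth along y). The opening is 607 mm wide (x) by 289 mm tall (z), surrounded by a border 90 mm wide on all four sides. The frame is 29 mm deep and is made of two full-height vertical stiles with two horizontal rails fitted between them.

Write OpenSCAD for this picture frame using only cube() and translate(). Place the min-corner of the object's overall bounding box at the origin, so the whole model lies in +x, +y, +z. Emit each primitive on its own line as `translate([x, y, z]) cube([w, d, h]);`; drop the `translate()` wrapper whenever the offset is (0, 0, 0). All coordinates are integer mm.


cube([90, 29, 469]);
translate([697, 0, 0]) cube([90, 29, 469]);
translate([90, 0, 0]) cube([607, 29, 90]);
translate([90, 0, 379]) cube([607, 29, 90]);


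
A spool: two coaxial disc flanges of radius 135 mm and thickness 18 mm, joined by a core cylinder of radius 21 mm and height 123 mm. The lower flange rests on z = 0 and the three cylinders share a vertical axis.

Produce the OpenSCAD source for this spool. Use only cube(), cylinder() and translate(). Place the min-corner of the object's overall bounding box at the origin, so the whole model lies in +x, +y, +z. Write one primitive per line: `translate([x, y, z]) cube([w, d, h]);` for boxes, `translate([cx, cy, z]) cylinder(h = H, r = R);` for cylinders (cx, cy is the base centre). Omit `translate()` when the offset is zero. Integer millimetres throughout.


translate([135, 135, 0]) cylinder(h = 18, r = 135);
translate([135, 135, 18]) cylinder(h = 123, r = 21);
translate([135, 135, 141]) cylinder(h = 18, r = 135);


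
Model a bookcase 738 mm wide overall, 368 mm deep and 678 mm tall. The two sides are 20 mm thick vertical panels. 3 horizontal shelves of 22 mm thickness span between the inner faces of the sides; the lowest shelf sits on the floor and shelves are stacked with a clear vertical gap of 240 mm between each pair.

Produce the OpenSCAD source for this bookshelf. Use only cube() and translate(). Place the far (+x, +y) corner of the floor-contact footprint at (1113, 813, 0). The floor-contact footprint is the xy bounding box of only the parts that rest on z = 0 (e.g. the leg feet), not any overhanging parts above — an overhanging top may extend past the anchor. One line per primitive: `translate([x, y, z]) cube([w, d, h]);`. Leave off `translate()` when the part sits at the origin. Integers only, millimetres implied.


translate([375, 445, 0]) cube([20, 368, 678]);
translate([1093, 445, 0]) cube([20, 368, 678]);
translate([395, 445, 0]) cube([698, 368, 22]);
translate([395, 445, 262]) cube([698, 368, 22]);
translate([395, 445, 524]) cube([698, 368, 22]);


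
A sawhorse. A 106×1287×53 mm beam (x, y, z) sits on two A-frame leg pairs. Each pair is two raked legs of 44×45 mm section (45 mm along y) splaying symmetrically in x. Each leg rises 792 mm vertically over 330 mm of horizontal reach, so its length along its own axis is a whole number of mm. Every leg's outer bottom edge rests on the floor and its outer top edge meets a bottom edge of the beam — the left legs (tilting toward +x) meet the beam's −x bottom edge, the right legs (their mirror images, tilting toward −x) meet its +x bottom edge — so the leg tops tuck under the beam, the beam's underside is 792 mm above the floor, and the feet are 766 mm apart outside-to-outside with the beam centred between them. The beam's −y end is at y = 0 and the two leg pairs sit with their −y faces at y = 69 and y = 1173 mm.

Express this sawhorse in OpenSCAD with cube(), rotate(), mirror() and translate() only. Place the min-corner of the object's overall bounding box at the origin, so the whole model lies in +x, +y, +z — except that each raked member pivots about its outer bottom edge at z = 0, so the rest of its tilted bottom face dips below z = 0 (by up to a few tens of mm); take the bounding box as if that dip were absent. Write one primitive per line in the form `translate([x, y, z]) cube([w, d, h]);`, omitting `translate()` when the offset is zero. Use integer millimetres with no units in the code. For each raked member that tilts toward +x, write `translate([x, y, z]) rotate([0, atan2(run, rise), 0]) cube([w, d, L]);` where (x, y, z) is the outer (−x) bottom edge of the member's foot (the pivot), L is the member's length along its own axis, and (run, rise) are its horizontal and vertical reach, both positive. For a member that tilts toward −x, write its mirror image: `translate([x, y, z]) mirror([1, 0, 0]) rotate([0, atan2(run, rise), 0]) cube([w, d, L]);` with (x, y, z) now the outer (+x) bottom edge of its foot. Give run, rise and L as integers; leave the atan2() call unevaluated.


// leg length = √(330² + 792²) = 858
// right-leg outer foot x = 2·330 + 106 = 766
// beam min-corner = (330, 0, 792)
translate([330, 0, 792]) cube([106, 1287, 53]);
translate([0, 69, 0]) rotate([0, atan2(330, 792), 0]) cube([44, 45, 858]);
translate([766, 69, 0]) mirror([1, 0, 0]) rotate([0, atan2(330, 792), 0]) cube([44, 45, 858]);
translate([0, 1173, 0]) rotate([0, atan2(330, 792), 0]) cube([44, 45, 858]);
translate([766, 1173, 0]) mirror([1, 0, 0]) rotate([0, atan2(330, 792), 0]) cube([44, 45, 858]);


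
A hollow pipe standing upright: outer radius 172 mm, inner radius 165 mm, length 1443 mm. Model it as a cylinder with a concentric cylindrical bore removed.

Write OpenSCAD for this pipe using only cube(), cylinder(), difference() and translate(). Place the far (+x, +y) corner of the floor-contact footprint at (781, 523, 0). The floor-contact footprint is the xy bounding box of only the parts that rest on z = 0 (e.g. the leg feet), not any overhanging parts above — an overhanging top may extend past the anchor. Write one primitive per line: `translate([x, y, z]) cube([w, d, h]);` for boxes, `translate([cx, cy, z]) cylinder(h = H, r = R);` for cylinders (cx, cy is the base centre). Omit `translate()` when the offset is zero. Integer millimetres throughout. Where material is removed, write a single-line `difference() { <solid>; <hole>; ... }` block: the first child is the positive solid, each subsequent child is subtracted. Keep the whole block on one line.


difference() { translate([609, 351, 0]) cylinder(h = 1443, r = 172); translate([609, 351, 0]) cylinder(h = 1443, r = 165); }


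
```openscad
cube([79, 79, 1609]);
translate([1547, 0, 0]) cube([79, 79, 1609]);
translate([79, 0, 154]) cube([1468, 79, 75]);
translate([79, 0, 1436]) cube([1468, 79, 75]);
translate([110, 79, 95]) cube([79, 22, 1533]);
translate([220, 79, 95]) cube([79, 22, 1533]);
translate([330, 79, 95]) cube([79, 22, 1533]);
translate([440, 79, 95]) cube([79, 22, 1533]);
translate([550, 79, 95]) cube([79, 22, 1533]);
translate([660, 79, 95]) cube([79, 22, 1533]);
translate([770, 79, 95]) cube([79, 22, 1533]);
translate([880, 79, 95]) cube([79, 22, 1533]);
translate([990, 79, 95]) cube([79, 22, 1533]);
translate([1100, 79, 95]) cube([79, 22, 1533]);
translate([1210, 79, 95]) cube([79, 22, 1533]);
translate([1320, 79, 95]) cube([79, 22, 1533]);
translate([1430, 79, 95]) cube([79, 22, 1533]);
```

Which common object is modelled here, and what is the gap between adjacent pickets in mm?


A fence section. The picket gap is 31 mm.

Two posts, two rails, 13 pickets — a fence section. Span 1468 mm holds 13 pickets of 79 mm with 14 equal gaps: ⌊(1468 − 13·79) / 14⌋ = 31 mm.


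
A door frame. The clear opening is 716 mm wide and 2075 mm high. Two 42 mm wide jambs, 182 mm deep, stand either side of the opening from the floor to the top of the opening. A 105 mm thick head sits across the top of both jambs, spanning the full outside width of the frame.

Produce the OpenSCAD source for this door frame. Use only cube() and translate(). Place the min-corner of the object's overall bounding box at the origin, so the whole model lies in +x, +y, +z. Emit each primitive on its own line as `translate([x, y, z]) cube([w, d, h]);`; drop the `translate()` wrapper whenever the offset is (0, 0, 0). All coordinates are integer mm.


cube([42, 182, 2075]);
translate([758, 0, 0]) cube([42, 182, 2075]);
translate([0, 0, 2075]) cube([800, 182, 105]);


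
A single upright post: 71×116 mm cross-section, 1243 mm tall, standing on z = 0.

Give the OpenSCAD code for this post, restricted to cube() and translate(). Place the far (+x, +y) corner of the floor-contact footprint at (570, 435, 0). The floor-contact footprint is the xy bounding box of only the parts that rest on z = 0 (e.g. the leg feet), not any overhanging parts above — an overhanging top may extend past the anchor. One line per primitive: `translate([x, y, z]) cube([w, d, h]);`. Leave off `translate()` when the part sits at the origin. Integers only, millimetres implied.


translate([499, 319, 0]) cube([71, 116, 1243]);


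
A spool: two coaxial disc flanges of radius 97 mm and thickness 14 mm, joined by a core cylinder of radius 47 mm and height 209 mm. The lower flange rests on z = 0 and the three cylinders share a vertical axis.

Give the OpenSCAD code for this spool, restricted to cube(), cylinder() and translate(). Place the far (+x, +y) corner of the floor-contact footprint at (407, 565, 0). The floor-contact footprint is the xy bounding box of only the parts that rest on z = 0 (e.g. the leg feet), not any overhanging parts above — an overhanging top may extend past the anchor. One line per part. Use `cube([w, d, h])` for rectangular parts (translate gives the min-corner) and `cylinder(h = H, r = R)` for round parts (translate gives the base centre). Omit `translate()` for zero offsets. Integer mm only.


translate([310, 468, 0]) cylinder(h = 14, r = 97);
translate([310, 468, 14]) cylinder(h = 209, r = 47);
translate([310, 468, 223]) cylinder(h = 14, r = 97);


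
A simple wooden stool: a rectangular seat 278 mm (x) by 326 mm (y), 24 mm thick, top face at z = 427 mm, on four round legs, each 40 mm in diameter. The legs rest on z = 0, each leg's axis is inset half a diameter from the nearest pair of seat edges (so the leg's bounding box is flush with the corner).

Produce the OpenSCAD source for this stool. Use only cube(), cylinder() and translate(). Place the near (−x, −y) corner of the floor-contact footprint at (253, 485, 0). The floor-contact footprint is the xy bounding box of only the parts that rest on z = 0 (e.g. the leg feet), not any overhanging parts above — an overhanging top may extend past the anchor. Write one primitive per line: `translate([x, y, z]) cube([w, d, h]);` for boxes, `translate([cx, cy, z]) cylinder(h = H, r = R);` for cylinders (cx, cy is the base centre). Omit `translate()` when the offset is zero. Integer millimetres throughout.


translate([253, 485, 403]) cube([278, 326, 24]);
translate([273, 505, 0]) cylinder(h = 403, r = 20);
translate([511, 505, 0]) cylinder(h = 403, r = 20);
translate([273, 791, 0]) cylinder(h = 403, r = 20);
translate([511, 791, 0]) cylinder(h = 403, r = 20);


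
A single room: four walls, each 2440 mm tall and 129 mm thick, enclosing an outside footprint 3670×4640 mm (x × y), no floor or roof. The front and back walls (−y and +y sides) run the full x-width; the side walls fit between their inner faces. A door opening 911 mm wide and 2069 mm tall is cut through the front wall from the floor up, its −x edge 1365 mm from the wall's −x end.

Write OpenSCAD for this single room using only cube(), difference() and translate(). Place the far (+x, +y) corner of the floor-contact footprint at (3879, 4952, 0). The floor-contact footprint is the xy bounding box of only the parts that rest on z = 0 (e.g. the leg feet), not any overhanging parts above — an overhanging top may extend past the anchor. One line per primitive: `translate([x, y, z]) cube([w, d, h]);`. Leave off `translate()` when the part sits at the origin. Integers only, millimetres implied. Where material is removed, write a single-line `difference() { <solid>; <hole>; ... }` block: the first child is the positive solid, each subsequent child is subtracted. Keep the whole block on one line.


difference() { translate([209, 312, 0]) cube([3670, 129, 2440]); translate([1574, 312, 0]) cube([911, 129, 2069]); }
translate([209, 4823, 0]) cube([3670, 129, 2440]);
translate([209, 441, 0]) cube([129, 4382, 2440]);
translate([3750, 441, 0]) cube([129, 4382, 2440]);


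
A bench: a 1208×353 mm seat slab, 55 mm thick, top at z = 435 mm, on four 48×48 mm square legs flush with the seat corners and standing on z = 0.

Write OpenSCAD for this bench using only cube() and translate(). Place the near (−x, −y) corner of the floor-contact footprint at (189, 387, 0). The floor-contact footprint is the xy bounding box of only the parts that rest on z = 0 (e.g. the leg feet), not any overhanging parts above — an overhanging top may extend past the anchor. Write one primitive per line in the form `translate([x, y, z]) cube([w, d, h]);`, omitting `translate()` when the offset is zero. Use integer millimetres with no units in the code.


// leg_h = 435 − 55 = 380
translate([189, 387, 380]) cube([1208, 353, 55]);
translate([189, 387, 0]) cube([48, 48, 380]);
translate([189, 692, 0]) cube([48, 48, 380]);
translate([1349, 387, 0]) cube([48, 48, 380]);
translate([1349, 692, 0]) cube([48, 48, 380]);


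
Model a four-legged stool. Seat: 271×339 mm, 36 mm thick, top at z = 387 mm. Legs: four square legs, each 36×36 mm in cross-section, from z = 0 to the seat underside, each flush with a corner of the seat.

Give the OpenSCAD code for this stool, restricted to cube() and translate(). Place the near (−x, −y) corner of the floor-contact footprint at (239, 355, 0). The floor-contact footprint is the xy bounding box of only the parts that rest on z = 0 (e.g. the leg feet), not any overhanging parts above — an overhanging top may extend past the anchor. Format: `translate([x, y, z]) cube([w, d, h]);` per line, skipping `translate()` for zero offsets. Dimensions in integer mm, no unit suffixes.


translate([239, 355, 351]) cube([271, 339, 36]);
translate([239, 355, 0]) cube([36, 36, 351]);
translate([474, 355, 0]) cube([36, 36, 351]);
translate([239, 658, 0]) cube([36, 36, 351]);
translate([474, 658, 0]) cube([36, 36, 351]);


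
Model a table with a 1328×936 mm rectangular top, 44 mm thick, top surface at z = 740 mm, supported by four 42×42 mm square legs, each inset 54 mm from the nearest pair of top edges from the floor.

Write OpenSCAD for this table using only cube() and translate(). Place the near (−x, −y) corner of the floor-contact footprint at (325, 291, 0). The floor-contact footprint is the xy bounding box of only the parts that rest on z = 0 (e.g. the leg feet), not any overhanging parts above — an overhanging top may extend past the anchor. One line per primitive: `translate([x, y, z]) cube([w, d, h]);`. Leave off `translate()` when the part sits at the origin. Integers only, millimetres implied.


translate([271, 237, 696]) cube([1328, 936, 44]);
translate([325, 291, 0]) cube([42, 42, 696]);
translate([1503, 291, 0]) cube([42, 42, 696]);
translate([325, 1077, 0]) cube([42, 42, 696]);
translate([1503, 1077, 0]) cube([42, 42, 696]);


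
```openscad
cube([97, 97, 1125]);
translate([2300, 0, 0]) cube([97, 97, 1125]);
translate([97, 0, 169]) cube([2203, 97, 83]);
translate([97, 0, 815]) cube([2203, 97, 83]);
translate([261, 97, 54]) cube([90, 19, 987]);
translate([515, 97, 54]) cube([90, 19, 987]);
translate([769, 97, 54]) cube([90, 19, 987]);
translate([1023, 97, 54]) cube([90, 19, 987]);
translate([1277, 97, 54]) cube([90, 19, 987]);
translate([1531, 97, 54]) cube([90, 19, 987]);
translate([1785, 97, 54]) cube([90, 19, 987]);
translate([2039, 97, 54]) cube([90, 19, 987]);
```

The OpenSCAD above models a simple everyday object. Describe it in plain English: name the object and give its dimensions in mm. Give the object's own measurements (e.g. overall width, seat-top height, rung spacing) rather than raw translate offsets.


A fence section. Two 97×97 mm posts, 1125 mm tall, stand on the floor with a clear span of 2203 mm between their inner faces. Two horizontal rails of 97×83 mm section span the gap between the posts with their undersides at z = 169 mm and z = 815 mm, flush with the posts' −y face. 8 pickets, each 90 mm wide, 19 mm thick and 987 mm tall, are fixed to the +y face of the rails with their bottoms at z = 54 mm, spaced across the span with a 164 mm gap after the −x post and between neighbouring pickets, with 171 mm left before the +x post.


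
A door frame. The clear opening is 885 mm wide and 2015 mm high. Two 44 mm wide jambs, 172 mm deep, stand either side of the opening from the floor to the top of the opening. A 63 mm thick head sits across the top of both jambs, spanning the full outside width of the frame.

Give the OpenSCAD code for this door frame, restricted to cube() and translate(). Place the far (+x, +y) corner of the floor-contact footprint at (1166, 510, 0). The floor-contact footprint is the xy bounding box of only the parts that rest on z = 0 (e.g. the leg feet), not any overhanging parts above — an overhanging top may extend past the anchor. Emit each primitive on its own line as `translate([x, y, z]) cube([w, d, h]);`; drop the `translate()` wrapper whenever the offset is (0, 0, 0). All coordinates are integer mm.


translate([193, 338, 0]) cube([44, 172, 2015]);
translate([1122, 338, 0]) cube([44, 172, 2015]);
translate([193, 338, 2015]) cube([973, 172, 63]);


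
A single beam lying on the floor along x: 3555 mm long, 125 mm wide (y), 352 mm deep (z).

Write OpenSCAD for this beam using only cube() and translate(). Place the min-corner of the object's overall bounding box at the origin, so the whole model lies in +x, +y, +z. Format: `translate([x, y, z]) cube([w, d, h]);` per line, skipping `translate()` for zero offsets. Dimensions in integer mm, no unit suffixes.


cube([3555, 125, 352]);


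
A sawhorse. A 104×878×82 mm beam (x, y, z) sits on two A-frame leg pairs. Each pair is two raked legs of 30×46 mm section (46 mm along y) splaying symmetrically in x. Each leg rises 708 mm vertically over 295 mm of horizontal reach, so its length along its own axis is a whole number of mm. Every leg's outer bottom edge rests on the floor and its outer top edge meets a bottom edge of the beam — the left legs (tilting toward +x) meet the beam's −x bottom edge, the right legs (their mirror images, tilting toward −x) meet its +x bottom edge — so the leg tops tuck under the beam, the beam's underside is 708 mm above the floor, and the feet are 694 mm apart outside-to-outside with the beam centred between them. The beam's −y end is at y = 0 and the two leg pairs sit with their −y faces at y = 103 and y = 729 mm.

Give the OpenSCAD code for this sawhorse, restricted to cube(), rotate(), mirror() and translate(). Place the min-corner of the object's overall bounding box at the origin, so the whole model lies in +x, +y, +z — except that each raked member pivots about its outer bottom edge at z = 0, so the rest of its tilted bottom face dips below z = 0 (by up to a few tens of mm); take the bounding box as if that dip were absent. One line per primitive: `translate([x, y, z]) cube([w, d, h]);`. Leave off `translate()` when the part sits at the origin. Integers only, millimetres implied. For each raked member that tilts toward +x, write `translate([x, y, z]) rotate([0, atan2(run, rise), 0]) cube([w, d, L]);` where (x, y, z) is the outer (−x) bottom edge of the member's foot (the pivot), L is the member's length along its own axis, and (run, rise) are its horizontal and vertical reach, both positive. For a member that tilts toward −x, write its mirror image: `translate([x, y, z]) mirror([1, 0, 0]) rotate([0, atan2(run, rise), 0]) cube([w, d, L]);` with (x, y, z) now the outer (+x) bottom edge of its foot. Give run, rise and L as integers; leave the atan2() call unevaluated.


translate([295, 0, 708]) cube([104, 878, 82]);
translate([0, 103, 0]) rotate([0, atan2(295, 708), 0]) cube([30, 46, 767]);
translate([694, 103, 0]) mirror([1, 0, 0]) rotate([0, atan2(295, 708), 0]) cube([30, 46, 767]);
translate([0, 729, 0]) rotate([0, atan2(295, 708), 0]) cube([30, 46, 767]);
translate([694, 729, 0]) mirror([1, 0, 0]) rotate([0, atan2(295, 708), 0]) cube([30, 46, 767]);


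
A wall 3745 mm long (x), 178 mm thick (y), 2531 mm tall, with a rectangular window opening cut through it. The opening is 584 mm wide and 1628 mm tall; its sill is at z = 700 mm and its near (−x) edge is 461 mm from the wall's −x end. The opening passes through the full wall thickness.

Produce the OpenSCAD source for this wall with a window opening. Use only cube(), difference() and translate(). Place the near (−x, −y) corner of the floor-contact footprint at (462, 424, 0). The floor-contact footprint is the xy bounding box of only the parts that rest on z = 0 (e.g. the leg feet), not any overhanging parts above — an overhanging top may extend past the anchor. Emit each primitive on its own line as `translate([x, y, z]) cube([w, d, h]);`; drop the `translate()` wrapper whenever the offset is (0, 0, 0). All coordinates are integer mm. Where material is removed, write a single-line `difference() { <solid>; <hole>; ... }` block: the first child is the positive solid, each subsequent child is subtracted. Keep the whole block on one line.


difference() { translate([462, 424, 0]) cube([3745, 178, 2531]); translate([923, 424, 700]) cube([584, 178, 1628]); }


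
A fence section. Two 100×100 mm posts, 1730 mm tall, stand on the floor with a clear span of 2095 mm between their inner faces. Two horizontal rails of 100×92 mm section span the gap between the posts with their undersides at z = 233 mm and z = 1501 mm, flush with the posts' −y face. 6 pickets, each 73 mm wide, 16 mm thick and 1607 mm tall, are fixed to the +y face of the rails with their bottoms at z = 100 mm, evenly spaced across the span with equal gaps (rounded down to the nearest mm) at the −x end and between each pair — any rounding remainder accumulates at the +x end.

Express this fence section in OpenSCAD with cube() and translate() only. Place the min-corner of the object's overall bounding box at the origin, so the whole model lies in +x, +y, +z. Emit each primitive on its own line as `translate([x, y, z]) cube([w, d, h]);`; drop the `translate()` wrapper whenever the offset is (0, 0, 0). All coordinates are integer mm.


cube([100, 100, 1730]);
translate([2195, 0, 0]) cube([100, 100, 1730]);
translate([100, 0, 233]) cube([2095, 100, 92]);
translate([100, 0, 1501]) cube([2095, 100, 92]);
translate([336, 100, 100]) cube([73, 16, 1607]);
translate([645, 100, 100]) cube([73, 16, 1607]);
translate([954, 100, 100]) cube([73, 16, 1607]);
translate([1263, 100, 100]) cube([73, 16, 1607]);
translate([1572, 100, 100]) cube([73, 16, 1607]);
translate([1881, 100, 100]) cube([73, 16, 1607]);


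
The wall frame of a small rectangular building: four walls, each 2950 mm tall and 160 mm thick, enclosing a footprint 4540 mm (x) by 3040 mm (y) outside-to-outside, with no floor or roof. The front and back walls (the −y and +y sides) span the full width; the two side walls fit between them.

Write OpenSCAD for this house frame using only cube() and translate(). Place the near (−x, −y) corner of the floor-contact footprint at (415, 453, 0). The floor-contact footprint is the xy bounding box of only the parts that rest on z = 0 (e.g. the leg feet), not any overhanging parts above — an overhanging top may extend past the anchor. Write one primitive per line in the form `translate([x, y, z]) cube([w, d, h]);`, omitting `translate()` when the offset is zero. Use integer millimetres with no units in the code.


translate([415, 453, 0]) cube([4540, 160, 2950]);
translate([415, 3333, 0]) cube([4540, 160, 2950]);
translate([415, 613, 0]) cube([160, 2720, 2950]);
translate([4795, 613, 0]) cube([160, 2720, 2950]);


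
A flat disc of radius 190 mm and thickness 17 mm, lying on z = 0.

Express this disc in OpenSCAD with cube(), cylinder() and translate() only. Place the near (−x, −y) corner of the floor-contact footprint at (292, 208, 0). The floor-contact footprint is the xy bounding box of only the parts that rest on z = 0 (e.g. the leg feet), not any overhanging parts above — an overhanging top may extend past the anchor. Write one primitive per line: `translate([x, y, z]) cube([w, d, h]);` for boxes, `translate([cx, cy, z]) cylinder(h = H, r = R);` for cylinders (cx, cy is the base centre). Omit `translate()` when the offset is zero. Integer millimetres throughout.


translate([482, 398, 0]) cylinder(h = 17, r = 190);


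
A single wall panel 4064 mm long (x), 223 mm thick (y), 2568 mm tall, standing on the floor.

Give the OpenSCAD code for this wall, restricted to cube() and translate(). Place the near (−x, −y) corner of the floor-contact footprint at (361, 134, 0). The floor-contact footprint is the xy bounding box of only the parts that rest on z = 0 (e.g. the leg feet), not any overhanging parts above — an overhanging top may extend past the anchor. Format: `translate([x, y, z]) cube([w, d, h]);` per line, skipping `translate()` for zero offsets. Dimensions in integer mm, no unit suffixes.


translate([361, 134, 0]) cube([4064, 223, 2568]);


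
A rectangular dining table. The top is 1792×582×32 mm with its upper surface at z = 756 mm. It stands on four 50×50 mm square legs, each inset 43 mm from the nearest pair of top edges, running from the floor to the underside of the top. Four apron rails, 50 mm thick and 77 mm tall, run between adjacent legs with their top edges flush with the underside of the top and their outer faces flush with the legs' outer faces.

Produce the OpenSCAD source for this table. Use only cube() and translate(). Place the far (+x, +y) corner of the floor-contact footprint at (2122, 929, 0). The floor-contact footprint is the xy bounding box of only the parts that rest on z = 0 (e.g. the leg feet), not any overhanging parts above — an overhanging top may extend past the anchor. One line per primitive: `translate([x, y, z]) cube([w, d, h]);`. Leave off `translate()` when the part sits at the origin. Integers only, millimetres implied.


translate([373, 390, 724]) cube([1792, 582, 32]);
translate([416, 433, 0]) cube([50, 50, 724]);
translate([2072, 433, 0]) cube([50, 50, 724]);
translate([416, 879, 0]) cube([50, 50, 724]);
translate([2072, 879, 0]) cube([50, 50, 724]);
translate([466, 433, 647]) cube([1606, 50, 77]);
translate([466, 879, 647]) cube([1606, 50, 77]);
translate([416, 483, 647]) cube([50, 396, 77]);
translate([2072, 483, 647]) cube([50, 396, 77]);


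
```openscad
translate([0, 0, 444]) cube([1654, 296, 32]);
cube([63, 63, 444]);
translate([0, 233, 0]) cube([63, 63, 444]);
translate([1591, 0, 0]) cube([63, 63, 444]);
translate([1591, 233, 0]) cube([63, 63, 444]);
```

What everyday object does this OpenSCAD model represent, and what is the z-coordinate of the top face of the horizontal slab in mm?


A bench. The seat-top height is 476 mm.

A long slab on four corner posts — a bench. The slab sits at z = 444 with thickness 32, so the top is 444 + 32 = 476 mm.


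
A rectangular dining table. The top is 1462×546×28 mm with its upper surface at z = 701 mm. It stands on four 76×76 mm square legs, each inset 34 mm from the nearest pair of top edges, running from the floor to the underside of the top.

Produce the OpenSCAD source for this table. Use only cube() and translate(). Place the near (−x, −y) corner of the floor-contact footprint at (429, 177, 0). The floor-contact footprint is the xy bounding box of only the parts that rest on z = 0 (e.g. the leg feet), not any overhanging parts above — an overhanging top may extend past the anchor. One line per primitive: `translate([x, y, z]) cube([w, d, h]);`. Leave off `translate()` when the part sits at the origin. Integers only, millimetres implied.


translate([395, 143, 673]) cube([1462, 546, 28]);
translate([429, 177, 0]) cube([76, 76, 673]);
translate([1747, 177, 0]) cube([76, 76, 673]);
translate([429, 579, 0]) cube([76, 76, 673]);
translate([1747, 579, 0]) cube([76, 76, 673]);


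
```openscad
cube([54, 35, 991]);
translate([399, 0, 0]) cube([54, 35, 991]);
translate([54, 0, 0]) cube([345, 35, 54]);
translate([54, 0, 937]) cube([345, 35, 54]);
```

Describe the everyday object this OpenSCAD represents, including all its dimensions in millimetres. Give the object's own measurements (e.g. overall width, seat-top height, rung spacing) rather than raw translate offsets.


A rectangular picture frame lying in the x–z plane (depth along y). The opening is 345 mm wide (x) by 883 mm tall (z), surrounded by a border 54 mm wide on all four sides. The frame is 35 mm deep and is made of two full-height vertical stiles with two horizontal rails fitted between them.


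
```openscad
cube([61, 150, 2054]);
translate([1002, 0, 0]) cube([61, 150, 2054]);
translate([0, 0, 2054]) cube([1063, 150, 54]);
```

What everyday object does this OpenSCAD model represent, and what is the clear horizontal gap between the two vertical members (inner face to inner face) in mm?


A door frame. The clear opening width is 941 mm.

Two 2054 mm tall posts with a header on top — a door frame. The left jamb is 61 mm wide at x = 0; the right jamb starts at x = 1002. The clear opening is 1002 − 61 = 941 mm.


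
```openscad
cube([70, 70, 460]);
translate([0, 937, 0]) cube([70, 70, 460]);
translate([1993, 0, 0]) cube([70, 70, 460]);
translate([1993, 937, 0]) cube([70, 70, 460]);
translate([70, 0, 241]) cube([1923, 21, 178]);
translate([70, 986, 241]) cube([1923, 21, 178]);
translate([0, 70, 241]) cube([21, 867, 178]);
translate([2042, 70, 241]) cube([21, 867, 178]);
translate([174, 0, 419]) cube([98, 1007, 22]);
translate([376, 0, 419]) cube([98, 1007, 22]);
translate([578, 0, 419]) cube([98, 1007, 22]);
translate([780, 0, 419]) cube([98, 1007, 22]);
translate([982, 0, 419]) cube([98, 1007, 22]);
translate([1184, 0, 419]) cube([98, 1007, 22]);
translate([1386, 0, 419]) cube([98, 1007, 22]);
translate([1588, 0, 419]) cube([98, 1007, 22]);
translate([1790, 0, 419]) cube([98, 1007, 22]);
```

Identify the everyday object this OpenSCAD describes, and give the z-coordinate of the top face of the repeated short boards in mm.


A bed frame. The slat-top height is 441 mm.

Four posts, four rails, and a row of slats — a bed frame. Slats sit on the rails at z = 241 + 178 = 419; with slat thickness 22, the top is 441 mm.


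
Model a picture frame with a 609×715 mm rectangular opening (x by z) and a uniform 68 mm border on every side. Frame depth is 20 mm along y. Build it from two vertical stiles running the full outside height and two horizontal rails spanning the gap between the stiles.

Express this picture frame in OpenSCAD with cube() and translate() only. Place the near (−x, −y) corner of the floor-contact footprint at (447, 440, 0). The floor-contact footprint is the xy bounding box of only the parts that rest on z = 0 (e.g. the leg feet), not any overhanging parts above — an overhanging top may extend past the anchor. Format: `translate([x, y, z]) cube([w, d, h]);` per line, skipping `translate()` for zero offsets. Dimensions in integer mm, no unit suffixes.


translate([447, 440, 0]) cube([68, 20, 851]);
translate([1124, 440, 0]) cube([68, 20, 851]);
translate([515, 440, 0]) cube([609, 20, 68]);
translate([515, 440, 783]) cube([609, 20, 68]);
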